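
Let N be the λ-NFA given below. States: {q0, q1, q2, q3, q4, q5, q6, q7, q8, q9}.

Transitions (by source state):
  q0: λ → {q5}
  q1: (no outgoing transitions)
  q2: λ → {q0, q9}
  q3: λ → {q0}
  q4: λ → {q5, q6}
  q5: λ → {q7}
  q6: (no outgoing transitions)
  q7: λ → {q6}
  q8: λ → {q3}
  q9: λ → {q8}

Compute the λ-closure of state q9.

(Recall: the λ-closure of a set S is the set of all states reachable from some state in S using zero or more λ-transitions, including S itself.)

{q0, q3, q5, q6, q7, q8, q9}

Start with {q9}.
From q9 via λ: add q8.
From q8 via λ: add q3.
From q3 via λ: add q0.
From q0 via λ: add q5.
From q5 via λ: add q7.
From q7 via λ: add q6.
No new states can be added; the closed set is {q0, q3, q5, q6, q7, q8, q9}.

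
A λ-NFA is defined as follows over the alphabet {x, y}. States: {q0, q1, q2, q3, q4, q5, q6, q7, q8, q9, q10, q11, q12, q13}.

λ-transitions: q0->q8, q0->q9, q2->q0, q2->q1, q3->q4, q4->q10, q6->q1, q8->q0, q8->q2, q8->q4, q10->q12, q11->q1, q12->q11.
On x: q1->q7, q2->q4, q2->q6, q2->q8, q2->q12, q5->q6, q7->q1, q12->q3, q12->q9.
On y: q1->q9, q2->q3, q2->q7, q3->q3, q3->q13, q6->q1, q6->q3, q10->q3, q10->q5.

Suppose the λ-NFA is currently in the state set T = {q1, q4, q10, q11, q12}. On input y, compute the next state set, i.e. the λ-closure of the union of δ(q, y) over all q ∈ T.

{q1, q3, q4, q5, q9, q10, q11, q12}

q1 on y → {q9}.
q10 on y → {q3, q5}.
No y-transition from q4, q11, q12.
Union after reading y: {q3, q5, q9}.
Now take the λ-closure:
From q3 via λ: add q4.
From q4 via λ: add q10.
From q10 via λ: add q12.
From q12 via λ: add q11.
From q11 via λ: add q1.
No new states can be added; the closed set is {q1, q3, q4, q5, q9, q10, q11, q12}.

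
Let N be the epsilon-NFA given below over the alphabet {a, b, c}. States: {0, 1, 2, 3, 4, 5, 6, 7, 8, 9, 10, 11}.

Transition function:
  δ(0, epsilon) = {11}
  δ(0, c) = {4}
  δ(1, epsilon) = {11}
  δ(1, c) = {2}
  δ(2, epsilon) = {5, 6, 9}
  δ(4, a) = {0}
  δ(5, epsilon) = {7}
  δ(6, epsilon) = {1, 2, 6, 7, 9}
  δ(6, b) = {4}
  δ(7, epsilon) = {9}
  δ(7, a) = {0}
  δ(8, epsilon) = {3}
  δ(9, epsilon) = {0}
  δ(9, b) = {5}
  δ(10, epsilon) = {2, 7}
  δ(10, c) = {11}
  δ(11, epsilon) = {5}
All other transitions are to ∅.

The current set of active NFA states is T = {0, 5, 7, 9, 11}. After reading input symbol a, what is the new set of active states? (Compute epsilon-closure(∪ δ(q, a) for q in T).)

{0, 5, 7, 9, 11}

7 on a → {0}.
No a-transition from 0, 5, 9, 11.
Union after reading a: {0}.
Now take the epsilon-closure:
From 0 via epsilon: add 11.
From 11 via epsilon: add 5.
From 5 via epsilon: add 7.
From 7 via epsilon: add 9.
No new states can be added; the closed set is {0, 5, 7, 9, 11}.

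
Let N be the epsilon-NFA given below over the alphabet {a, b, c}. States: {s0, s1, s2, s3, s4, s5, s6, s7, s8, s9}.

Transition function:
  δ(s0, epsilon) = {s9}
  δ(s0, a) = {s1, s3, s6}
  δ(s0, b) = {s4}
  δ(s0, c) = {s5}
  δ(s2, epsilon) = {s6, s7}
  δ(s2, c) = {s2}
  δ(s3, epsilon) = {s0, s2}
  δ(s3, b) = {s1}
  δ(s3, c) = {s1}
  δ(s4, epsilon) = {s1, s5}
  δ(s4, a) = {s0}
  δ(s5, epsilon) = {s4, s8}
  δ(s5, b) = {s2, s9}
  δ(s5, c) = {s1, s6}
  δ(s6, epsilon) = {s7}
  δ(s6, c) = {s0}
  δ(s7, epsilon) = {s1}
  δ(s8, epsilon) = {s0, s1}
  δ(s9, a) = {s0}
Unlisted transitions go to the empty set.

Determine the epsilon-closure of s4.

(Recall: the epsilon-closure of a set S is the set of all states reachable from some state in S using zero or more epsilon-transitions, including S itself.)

{s0, s1, s4, s5, s8, s9}

Start with {s4}.
From s4 via epsilon: add s1, s5.
From s5 via epsilon: add s8.
From s8 via epsilon: add s0.
From s0 via epsilon: add s9.
No new states can be added; the closed set is {s0, s1, s4, s5, s8, s9}.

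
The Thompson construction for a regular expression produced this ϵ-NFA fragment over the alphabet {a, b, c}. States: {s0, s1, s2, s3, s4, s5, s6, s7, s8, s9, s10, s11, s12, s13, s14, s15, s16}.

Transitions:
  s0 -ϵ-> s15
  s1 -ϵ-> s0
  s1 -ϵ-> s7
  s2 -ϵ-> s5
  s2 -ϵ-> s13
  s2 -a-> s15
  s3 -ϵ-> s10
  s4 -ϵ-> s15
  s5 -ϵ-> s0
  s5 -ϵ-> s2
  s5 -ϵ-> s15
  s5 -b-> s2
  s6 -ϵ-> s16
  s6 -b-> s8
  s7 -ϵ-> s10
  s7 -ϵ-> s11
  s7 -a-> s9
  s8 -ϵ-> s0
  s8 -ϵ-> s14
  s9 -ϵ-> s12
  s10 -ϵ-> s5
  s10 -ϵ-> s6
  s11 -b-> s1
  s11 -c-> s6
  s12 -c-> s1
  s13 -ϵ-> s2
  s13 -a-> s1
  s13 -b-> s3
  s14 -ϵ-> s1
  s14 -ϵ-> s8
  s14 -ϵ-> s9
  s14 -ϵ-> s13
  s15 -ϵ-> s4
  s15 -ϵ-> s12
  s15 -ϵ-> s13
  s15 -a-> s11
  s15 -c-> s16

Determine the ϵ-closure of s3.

{s0, s2, s3, s4, s5, s6, s10, s12, s13, s15, s16}

Start with {s3}.
From s3 via ϵ: add s10.
From s10 via ϵ: add s5, s6.
From s5 via ϵ: add s0, s2, s15.
From s6 via ϵ: add s16.
From s2 via ϵ: add s13.
From s15 via ϵ: add s4, s12.
No new states can be added; the closed set is {s0, s2, s3, s4, s5, s6, s10, s12, s13, s15, s16}.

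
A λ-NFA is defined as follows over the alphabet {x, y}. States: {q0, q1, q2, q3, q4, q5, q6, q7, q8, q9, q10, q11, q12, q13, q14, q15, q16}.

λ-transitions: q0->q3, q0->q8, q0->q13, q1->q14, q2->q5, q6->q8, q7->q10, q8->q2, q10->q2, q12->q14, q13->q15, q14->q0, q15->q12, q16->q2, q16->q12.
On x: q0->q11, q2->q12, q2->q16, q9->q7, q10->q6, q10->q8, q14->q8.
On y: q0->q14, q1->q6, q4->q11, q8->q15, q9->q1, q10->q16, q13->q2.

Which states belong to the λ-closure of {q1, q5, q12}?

{q0, q1, q2, q3, q5, q8, q12, q13, q14, q15}

Start with {q1, q5, q12}.
From q1 via λ: add q14.
From q14 via λ: add q0.
From q0 via λ: add q3, q8, q13.
From q8 via λ: add q2.
From q13 via λ: add q15.
No new states can be added; the closed set is {q0, q1, q2, q3, q5, q8, q12, q13, q14, q15}.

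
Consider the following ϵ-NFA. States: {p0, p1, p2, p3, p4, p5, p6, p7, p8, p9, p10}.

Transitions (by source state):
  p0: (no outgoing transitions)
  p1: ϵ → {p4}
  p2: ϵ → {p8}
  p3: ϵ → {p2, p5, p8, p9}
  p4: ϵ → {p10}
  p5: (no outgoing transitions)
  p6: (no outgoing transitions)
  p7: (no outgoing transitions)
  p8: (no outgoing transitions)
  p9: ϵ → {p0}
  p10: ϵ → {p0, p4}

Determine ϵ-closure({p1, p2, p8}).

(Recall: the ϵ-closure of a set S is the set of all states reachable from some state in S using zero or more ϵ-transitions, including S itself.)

Start with {p1, p2, p8}.
From p1 via ϵ: add p4.
From p4 via ϵ: add p10.
From p10 via ϵ: add p0.
No new states can be added; the closed set is {p0, p1, p2, p4, p8, p10}.

{p0, p1, p2, p4, p8, p10}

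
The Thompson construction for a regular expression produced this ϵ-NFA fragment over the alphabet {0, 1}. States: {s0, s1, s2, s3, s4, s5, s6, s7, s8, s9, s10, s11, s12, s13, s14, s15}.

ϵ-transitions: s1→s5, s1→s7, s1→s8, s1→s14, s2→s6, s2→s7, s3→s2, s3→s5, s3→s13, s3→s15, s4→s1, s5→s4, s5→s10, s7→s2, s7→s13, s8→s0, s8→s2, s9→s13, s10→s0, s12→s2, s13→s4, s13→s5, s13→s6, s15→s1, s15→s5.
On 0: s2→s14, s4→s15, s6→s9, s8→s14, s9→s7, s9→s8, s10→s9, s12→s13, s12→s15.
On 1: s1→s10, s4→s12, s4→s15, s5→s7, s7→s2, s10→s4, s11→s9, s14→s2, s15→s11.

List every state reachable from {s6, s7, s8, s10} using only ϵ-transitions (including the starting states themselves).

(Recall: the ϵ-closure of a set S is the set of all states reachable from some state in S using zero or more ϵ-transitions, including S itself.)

{s0, s1, s2, s4, s5, s6, s7, s8, s10, s13, s14}

Start with {s6, s7, s8, s10}.
From s7 via ϵ: add s2, s13.
From s8 via ϵ: add s0.
From s13 via ϵ: add s4, s5.
From s4 via ϵ: add s1.
From s1 via ϵ: add s14.
No new states can be added; the closed set is {s0, s1, s2, s4, s5, s6, s7, s8, s10, s13, s14}.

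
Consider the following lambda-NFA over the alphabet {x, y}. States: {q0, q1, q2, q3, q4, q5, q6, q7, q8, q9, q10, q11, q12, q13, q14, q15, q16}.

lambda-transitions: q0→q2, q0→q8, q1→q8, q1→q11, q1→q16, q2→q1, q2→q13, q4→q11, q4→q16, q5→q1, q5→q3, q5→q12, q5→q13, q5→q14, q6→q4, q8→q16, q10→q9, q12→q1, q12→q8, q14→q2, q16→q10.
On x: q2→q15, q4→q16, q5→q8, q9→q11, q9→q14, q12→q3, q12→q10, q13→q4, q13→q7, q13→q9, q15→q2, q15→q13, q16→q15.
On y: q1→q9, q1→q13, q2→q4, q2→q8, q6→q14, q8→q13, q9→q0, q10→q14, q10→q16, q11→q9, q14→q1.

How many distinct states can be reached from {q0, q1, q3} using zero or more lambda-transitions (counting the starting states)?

10

Start with {q0, q1, q3}.
From q0 via lambda: add q2, q8.
From q1 via lambda: add q11, q16.
From q2 via lambda: add q13.
From q16 via lambda: add q10.
From q10 via lambda: add q9.
lambda-closure = {q0, q1, q2, q3, q8, q9, q10, q11, q13, q16}, which has 10 states.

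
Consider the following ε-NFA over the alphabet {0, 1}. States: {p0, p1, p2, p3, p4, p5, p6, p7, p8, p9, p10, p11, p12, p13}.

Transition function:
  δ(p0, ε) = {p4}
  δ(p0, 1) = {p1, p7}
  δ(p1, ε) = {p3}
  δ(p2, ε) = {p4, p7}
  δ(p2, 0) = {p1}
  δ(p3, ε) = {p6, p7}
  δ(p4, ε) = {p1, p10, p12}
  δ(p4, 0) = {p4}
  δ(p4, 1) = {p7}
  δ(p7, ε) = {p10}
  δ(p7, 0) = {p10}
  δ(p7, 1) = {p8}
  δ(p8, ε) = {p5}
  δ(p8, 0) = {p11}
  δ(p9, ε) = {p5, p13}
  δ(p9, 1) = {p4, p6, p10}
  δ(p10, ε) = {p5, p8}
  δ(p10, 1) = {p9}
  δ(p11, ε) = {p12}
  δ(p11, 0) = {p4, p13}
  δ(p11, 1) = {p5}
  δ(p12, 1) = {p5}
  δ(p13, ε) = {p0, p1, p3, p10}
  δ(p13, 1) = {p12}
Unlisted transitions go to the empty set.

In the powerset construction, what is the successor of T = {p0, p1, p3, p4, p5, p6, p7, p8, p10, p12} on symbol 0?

{p1, p3, p4, p5, p6, p7, p8, p10, p11, p12}

p4 on 0 → {p4}.
p7 on 0 → {p10}.
p8 on 0 → {p11}.
No 0-transition from p0, p1, p3, p5, p6, p10, p12.
Union after reading 0: {p4, p10, p11}.
Now take the ε-closure:
From p4 via ε: add p1, p12.
From p10 via ε: add p5, p8.
From p1 via ε: add p3.
From p3 via ε: add p6, p7.
No new states can be added; the closed set is {p1, p3, p4, p5, p6, p7, p8, p10, p11, p12}.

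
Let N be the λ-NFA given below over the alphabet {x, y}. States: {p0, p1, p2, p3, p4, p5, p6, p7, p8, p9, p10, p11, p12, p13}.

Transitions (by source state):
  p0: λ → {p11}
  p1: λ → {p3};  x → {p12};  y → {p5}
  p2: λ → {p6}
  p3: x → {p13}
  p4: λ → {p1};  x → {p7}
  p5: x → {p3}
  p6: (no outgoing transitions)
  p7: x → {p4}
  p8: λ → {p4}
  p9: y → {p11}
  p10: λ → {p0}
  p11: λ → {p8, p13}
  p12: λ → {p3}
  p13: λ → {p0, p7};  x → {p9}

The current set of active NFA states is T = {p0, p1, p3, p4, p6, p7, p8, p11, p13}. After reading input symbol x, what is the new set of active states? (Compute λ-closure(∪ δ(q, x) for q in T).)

{p0, p1, p3, p4, p7, p8, p9, p11, p12, p13}

p1 on x → {p12}.
p3 on x → {p13}.
p4 on x → {p7}.
p7 on x → {p4}.
p13 on x → {p9}.
No x-transition from p0, p6, p8, p11.
Union after reading x: {p4, p7, p9, p12, p13}.
Now take the λ-closure:
From p4 via λ: add p1.
From p12 via λ: add p3.
From p13 via λ: add p0.
From p0 via λ: add p11.
From p11 via λ: add p8.
No new states can be added; the closed set is {p0, p1, p3, p4, p7, p8, p9, p11, p12, p13}.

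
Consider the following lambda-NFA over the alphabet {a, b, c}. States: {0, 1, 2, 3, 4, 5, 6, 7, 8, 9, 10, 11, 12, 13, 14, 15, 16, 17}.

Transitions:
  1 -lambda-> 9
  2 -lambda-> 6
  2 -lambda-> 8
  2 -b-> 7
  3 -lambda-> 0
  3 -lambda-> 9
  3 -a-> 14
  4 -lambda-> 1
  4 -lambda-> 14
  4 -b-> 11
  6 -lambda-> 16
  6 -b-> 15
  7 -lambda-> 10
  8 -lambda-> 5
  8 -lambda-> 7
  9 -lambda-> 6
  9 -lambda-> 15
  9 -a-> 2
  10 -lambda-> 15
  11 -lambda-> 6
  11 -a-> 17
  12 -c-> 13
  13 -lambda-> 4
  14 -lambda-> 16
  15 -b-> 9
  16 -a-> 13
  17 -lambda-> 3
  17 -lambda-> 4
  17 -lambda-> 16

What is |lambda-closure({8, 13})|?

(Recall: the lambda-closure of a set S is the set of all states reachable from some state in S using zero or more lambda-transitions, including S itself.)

12

Start with {8, 13}.
From 8 via lambda: add 5, 7.
From 13 via lambda: add 4.
From 4 via lambda: add 1, 14.
From 7 via lambda: add 10.
From 1 via lambda: add 9.
From 10 via lambda: add 15.
From 14 via lambda: add 16.
From 9 via lambda: add 6.
lambda-closure = {1, 4, 5, 6, 7, 8, 9, 10, 13, 14, 15, 16}, which has 12 states.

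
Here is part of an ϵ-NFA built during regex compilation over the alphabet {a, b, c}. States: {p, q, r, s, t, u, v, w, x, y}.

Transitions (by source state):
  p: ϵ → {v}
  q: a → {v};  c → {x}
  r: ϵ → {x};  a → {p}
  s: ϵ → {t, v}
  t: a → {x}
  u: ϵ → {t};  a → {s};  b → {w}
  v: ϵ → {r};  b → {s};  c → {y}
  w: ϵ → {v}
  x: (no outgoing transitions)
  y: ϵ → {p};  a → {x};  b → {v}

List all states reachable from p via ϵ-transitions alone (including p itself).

Start with {p}.
From p via ϵ: add v.
From v via ϵ: add r.
From r via ϵ: add x.
No new states can be added; the closed set is {p, r, v, x}.

{p, r, v, x}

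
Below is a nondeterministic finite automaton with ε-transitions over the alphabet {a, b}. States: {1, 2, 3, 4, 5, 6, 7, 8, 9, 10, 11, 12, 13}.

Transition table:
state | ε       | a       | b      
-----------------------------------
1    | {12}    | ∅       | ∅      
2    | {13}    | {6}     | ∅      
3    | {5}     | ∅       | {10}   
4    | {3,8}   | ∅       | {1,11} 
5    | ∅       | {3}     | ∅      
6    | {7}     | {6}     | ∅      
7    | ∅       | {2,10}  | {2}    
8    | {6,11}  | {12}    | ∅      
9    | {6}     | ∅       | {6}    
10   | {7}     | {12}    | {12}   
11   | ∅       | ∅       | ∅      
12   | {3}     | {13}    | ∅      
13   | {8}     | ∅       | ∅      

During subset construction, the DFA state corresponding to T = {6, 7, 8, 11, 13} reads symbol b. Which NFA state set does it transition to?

7 on b → {2}.
No b-transition from 6, 8, 11, 13.
Union after reading b: {2}.
Now take the ε-closure:
From 2 via ε: add 13.
From 13 via ε: add 8.
From 8 via ε: add 6, 11.
From 6 via ε: add 7.
No new states can be added; the closed set is {2, 6, 7, 8, 11, 13}.

{2, 6, 7, 8, 11, 13}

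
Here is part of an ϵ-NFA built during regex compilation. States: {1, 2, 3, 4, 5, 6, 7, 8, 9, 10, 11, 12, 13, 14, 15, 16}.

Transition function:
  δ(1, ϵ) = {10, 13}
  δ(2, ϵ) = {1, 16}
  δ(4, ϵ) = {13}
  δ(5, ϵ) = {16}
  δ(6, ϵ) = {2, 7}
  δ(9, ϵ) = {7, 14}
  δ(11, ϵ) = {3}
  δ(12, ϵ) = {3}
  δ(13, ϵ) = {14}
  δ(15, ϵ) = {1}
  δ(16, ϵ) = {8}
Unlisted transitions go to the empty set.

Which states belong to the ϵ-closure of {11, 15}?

{1, 3, 10, 11, 13, 14, 15}

Start with {11, 15}.
From 11 via ϵ: add 3.
From 15 via ϵ: add 1.
From 1 via ϵ: add 10, 13.
From 13 via ϵ: add 14.
No new states can be added; the closed set is {1, 3, 10, 11, 13, 14, 15}.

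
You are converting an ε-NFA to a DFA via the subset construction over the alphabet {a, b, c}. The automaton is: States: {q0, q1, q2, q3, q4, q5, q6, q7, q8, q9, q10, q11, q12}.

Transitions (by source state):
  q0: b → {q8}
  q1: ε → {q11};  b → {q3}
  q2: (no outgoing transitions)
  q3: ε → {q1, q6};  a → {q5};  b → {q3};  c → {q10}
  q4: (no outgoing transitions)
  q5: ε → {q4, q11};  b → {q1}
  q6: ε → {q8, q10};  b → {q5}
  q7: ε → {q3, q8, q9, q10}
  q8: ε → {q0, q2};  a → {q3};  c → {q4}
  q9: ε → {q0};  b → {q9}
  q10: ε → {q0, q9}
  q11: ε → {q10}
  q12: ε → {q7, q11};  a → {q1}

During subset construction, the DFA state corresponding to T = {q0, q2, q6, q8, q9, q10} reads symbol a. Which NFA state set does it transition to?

{q0, q1, q2, q3, q6, q8, q9, q10, q11}

q8 on a → {q3}.
No a-transition from q0, q2, q6, q9, q10.
Union after reading a: {q3}.
Now take the ε-closure:
From q3 via ε: add q1, q6.
From q1 via ε: add q11.
From q6 via ε: add q8, q10.
From q8 via ε: add q0, q2.
From q10 via ε: add q9.
No new states can be added; the closed set is {q0, q1, q2, q3, q6, q8, q9, q10, q11}.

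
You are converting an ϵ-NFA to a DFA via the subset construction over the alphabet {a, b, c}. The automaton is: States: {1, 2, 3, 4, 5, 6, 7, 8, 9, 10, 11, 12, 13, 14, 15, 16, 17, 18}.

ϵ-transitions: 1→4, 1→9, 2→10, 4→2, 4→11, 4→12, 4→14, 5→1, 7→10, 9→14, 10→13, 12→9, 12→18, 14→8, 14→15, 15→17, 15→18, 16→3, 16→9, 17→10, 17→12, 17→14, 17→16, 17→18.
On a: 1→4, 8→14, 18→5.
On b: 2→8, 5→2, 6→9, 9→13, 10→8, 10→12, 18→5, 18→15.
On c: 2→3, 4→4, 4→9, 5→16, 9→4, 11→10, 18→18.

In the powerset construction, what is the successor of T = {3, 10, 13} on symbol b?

10 on b → {8, 12}.
No b-transition from 3, 13.
Union after reading b: {8, 12}.
Now take the ϵ-closure:
From 12 via ϵ: add 9, 18.
From 9 via ϵ: add 14.
From 14 via ϵ: add 15.
From 15 via ϵ: add 17.
From 17 via ϵ: add 10, 16.
From 10 via ϵ: add 13.
From 16 via ϵ: add 3.
No new states can be added; the closed set is {3, 8, 9, 10, 12, 13, 14, 15, 16, 17, 18}.

{3, 8, 9, 10, 12, 13, 14, 15, 16, 17, 18}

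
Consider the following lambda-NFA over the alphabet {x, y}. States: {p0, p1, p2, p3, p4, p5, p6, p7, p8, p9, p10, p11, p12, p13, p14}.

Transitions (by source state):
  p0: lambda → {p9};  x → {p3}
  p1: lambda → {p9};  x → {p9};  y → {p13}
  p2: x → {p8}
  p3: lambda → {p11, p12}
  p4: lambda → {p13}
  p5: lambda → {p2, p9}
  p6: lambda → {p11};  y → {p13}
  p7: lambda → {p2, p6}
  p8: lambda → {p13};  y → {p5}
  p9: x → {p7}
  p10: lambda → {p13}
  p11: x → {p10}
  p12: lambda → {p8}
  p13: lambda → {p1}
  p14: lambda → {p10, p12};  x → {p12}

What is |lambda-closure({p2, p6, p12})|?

Start with {p2, p6, p12}.
From p6 via lambda: add p11.
From p12 via lambda: add p8.
From p8 via lambda: add p13.
From p13 via lambda: add p1.
From p1 via lambda: add p9.
lambda-closure = {p1, p2, p6, p8, p9, p11, p12, p13}, which has 8 states.

8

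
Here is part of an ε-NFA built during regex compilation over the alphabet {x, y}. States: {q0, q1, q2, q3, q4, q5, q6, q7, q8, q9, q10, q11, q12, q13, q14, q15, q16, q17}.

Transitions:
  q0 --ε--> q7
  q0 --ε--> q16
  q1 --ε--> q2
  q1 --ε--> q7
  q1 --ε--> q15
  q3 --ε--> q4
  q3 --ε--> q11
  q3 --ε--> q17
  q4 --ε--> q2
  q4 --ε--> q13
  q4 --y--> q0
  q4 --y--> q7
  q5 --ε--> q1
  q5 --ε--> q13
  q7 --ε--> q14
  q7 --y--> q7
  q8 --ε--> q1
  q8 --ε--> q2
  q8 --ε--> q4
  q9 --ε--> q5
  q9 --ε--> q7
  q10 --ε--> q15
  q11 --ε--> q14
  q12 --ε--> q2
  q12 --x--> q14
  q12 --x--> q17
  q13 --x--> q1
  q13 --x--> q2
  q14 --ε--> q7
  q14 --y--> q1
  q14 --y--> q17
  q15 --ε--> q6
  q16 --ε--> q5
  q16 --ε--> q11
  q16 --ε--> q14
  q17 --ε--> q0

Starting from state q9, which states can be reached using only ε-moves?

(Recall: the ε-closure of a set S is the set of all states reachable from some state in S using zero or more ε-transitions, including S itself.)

Start with {q9}.
From q9 via ε: add q5, q7.
From q5 via ε: add q1, q13.
From q7 via ε: add q14.
From q1 via ε: add q2, q15.
From q15 via ε: add q6.
No new states can be added; the closed set is {q1, q2, q5, q6, q7, q9, q13, q14, q15}.

{q1, q2, q5, q6, q7, q9, q13, q14, q15}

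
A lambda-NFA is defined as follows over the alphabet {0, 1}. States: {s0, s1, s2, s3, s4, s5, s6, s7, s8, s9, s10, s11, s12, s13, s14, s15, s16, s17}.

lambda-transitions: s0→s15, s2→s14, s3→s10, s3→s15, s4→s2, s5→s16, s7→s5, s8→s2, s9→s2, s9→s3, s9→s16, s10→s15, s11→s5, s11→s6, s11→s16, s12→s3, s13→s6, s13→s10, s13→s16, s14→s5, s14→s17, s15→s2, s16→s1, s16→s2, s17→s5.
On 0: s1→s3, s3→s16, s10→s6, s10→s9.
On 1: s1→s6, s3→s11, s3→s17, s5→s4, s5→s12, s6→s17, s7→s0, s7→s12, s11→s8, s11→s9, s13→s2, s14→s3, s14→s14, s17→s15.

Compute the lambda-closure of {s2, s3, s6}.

{s1, s2, s3, s5, s6, s10, s14, s15, s16, s17}

Start with {s2, s3, s6}.
From s2 via lambda: add s14.
From s3 via lambda: add s10, s15.
From s14 via lambda: add s5, s17.
From s5 via lambda: add s16.
From s16 via lambda: add s1.
No new states can be added; the closed set is {s1, s2, s3, s5, s6, s10, s14, s15, s16, s17}.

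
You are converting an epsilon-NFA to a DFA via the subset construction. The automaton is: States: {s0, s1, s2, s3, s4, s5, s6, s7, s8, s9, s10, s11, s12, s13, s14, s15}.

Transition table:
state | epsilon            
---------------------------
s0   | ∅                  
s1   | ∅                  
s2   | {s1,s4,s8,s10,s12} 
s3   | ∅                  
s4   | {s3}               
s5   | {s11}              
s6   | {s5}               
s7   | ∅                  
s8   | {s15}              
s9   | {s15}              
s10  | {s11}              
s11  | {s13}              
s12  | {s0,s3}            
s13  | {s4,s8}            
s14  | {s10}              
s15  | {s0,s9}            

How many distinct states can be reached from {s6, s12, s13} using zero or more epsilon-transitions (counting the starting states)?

Start with {s6, s12, s13}.
From s6 via epsilon: add s5.
From s12 via epsilon: add s0, s3.
From s13 via epsilon: add s4, s8.
From s5 via epsilon: add s11.
From s8 via epsilon: add s15.
From s15 via epsilon: add s9.
epsilon-closure = {s0, s3, s4, s5, s6, s8, s9, s11, s12, s13, s15}, which has 11 states.

11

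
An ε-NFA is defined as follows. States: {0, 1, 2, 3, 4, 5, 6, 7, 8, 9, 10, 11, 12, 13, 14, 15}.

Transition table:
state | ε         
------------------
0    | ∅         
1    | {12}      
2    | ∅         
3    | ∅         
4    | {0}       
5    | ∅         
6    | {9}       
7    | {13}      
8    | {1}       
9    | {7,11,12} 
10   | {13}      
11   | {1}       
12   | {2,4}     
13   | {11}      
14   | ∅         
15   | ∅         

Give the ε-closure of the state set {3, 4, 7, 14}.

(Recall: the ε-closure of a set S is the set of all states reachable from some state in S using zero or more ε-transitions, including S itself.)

Start with {3, 4, 7, 14}.
From 4 via ε: add 0.
From 7 via ε: add 13.
From 13 via ε: add 11.
From 11 via ε: add 1.
From 1 via ε: add 12.
From 12 via ε: add 2.
No new states can be added; the closed set is {0, 1, 2, 3, 4, 7, 11, 12, 13, 14}.

{0, 1, 2, 3, 4, 7, 11, 12, 13, 14}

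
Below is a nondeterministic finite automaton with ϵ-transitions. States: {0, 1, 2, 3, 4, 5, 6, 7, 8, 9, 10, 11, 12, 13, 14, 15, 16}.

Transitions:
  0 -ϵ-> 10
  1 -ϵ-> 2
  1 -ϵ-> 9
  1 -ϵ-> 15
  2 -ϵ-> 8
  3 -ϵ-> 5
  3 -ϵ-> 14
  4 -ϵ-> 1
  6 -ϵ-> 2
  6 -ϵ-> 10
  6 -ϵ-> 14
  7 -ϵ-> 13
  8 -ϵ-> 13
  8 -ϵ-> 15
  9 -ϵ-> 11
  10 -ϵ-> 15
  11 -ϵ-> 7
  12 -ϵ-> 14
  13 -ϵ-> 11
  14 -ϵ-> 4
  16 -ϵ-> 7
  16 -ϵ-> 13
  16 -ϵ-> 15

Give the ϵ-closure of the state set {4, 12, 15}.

Start with {4, 12, 15}.
From 4 via ϵ: add 1.
From 12 via ϵ: add 14.
From 1 via ϵ: add 2, 9.
From 2 via ϵ: add 8.
From 9 via ϵ: add 11.
From 8 via ϵ: add 13.
From 11 via ϵ: add 7.
No new states can be added; the closed set is {1, 2, 4, 7, 8, 9, 11, 12, 13, 14, 15}.

{1, 2, 4, 7, 8, 9, 11, 12, 13, 14, 15}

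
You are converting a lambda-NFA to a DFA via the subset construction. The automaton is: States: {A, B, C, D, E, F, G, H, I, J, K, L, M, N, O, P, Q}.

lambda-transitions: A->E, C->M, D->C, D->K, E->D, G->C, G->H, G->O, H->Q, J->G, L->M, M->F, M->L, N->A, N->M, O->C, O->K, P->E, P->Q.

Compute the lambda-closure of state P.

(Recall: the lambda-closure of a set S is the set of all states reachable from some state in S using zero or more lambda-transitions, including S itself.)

Start with {P}.
From P via lambda: add E, Q.
From E via lambda: add D.
From D via lambda: add C, K.
From C via lambda: add M.
From M via lambda: add F, L.
No new states can be added; the closed set is {C, D, E, F, K, L, M, P, Q}.

{C, D, E, F, K, L, M, P, Q}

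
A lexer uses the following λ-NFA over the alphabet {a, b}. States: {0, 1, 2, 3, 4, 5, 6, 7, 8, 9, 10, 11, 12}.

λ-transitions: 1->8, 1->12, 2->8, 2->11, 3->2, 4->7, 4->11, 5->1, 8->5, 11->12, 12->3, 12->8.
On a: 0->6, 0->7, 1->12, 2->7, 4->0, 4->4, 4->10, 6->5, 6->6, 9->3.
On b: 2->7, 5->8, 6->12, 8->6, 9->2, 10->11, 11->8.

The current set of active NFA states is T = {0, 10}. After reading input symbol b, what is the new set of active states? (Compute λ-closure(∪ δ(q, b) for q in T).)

10 on b → {11}.
No b-transition from 0.
Union after reading b: {11}.
Now take the λ-closure:
From 11 via λ: add 12.
From 12 via λ: add 3, 8.
From 3 via λ: add 2.
From 8 via λ: add 5.
From 5 via λ: add 1.
No new states can be added; the closed set is {1, 2, 3, 5, 8, 11, 12}.

{1, 2, 3, 5, 8, 11, 12}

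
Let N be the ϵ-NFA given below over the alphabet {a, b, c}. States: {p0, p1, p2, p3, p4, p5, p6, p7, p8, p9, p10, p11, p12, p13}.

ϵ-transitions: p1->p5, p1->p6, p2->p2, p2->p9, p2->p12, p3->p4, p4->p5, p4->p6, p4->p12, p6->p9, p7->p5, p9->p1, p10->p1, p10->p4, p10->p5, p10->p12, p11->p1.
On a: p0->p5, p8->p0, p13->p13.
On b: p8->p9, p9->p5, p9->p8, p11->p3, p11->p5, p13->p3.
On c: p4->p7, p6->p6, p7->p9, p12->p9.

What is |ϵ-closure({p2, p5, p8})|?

Start with {p2, p5, p8}.
From p2 via ϵ: add p9, p12.
From p9 via ϵ: add p1.
From p1 via ϵ: add p6.
ϵ-closure = {p1, p2, p5, p6, p8, p9, p12}, which has 7 states.

7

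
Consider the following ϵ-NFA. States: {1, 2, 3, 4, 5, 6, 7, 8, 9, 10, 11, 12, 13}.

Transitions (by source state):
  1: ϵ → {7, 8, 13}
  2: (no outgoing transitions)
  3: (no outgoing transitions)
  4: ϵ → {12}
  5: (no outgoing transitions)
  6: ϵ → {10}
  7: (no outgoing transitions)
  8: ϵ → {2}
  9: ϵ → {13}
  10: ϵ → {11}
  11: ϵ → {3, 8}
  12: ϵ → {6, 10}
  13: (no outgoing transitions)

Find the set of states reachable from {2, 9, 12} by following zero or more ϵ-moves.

{2, 3, 6, 8, 9, 10, 11, 12, 13}

Start with {2, 9, 12}.
From 9 via ϵ: add 13.
From 12 via ϵ: add 6, 10.
From 10 via ϵ: add 11.
From 11 via ϵ: add 3, 8.
No new states can be added; the closed set is {2, 3, 6, 8, 9, 10, 11, 12, 13}.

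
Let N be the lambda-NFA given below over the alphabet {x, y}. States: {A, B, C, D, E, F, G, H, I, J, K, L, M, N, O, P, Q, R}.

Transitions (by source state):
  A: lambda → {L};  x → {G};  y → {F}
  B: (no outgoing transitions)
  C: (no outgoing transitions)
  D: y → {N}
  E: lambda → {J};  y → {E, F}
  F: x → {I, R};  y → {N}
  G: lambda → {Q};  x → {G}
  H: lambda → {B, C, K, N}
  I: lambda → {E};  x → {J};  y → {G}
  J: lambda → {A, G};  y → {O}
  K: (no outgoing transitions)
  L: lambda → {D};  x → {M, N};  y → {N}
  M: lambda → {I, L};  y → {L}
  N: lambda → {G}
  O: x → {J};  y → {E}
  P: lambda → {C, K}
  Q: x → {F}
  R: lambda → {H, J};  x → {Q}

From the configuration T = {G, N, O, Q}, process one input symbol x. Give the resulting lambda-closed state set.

{A, D, F, G, J, L, Q}

G on x → {G}.
O on x → {J}.
Q on x → {F}.
No x-transition from N.
Union after reading x: {F, G, J}.
Now take the lambda-closure:
From G via lambda: add Q.
From J via lambda: add A.
From A via lambda: add L.
From L via lambda: add D.
No new states can be added; the closed set is {A, D, F, G, J, L, Q}.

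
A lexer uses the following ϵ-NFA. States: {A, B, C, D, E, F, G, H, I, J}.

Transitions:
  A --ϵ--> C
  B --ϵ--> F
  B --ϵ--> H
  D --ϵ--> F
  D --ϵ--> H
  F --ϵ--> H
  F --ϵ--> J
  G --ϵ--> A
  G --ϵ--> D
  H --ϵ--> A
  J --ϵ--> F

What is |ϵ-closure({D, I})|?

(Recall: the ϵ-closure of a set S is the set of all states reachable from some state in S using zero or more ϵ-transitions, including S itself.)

7

Start with {D, I}.
From D via ϵ: add F, H.
From F via ϵ: add J.
From H via ϵ: add A.
From A via ϵ: add C.
ϵ-closure = {A, C, D, F, H, I, J}, which has 7 states.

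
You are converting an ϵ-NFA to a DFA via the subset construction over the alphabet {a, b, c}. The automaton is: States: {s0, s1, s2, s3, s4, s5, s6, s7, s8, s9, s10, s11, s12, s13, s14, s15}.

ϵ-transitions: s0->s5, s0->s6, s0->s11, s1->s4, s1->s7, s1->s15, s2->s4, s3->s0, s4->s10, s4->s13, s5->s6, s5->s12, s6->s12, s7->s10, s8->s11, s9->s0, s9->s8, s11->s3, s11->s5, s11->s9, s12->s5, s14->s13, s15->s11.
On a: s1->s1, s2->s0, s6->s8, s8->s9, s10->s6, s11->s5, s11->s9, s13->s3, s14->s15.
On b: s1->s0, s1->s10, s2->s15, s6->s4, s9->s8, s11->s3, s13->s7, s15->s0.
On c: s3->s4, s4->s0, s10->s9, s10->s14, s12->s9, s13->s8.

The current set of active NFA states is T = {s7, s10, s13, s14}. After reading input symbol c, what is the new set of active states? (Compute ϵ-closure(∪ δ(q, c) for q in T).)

s10 on c → {s9, s14}.
s13 on c → {s8}.
No c-transition from s7, s14.
Union after reading c: {s8, s9, s14}.
Now take the ϵ-closure:
From s8 via ϵ: add s11.
From s9 via ϵ: add s0.
From s14 via ϵ: add s13.
From s0 via ϵ: add s5, s6.
From s11 via ϵ: add s3.
From s5 via ϵ: add s12.
No new states can be added; the closed set is {s0, s3, s5, s6, s8, s9, s11, s12, s13, s14}.

{s0, s3, s5, s6, s8, s9, s11, s12, s13, s14}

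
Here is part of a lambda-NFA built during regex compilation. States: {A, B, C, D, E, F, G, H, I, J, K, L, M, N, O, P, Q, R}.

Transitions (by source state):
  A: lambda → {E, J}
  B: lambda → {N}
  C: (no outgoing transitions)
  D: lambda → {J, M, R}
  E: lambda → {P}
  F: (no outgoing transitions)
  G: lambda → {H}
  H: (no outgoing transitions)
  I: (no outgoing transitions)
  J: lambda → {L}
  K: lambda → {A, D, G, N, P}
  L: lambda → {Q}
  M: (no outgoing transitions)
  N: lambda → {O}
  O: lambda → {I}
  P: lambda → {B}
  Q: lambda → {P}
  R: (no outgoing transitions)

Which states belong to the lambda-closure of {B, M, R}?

Start with {B, M, R}.
From B via lambda: add N.
From N via lambda: add O.
From O via lambda: add I.
No new states can be added; the closed set is {B, I, M, N, O, R}.

{B, I, M, N, O, R}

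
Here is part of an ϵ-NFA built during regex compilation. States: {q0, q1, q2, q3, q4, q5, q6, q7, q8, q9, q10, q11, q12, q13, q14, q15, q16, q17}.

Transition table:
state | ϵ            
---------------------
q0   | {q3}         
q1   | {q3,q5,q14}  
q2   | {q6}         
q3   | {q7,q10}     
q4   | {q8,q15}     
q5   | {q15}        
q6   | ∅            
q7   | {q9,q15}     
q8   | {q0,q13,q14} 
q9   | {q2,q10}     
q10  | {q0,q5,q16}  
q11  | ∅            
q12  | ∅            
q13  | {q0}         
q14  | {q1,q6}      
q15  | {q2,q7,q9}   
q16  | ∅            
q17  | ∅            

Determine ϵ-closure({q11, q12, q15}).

{q0, q2, q3, q5, q6, q7, q9, q10, q11, q12, q15, q16}

Start with {q11, q12, q15}.
From q15 via ϵ: add q2, q7, q9.
From q2 via ϵ: add q6.
From q9 via ϵ: add q10.
From q10 via ϵ: add q0, q5, q16.
From q0 via ϵ: add q3.
No new states can be added; the closed set is {q0, q2, q3, q5, q6, q7, q9, q10, q11, q12, q15, q16}.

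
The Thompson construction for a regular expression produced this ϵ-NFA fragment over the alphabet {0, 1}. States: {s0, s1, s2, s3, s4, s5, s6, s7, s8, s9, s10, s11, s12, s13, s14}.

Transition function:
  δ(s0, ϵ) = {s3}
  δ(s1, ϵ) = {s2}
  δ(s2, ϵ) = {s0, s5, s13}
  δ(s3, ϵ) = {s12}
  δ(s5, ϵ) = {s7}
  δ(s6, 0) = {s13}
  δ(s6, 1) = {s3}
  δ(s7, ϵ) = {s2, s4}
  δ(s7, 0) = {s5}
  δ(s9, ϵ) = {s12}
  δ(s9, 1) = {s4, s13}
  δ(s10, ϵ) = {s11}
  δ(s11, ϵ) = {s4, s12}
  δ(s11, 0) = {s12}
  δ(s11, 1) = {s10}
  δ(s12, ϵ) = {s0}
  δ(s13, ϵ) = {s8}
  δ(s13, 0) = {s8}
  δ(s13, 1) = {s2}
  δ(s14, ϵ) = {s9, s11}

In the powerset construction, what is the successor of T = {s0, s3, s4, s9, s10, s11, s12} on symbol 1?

s9 on 1 → {s4, s13}.
s11 on 1 → {s10}.
No 1-transition from s0, s3, s4, s10, s12.
Union after reading 1: {s4, s10, s13}.
Now take the ϵ-closure:
From s10 via ϵ: add s11.
From s13 via ϵ: add s8.
From s11 via ϵ: add s12.
From s12 via ϵ: add s0.
From s0 via ϵ: add s3.
No new states can be added; the closed set is {s0, s3, s4, s8, s10, s11, s12, s13}.

{s0, s3, s4, s8, s10, s11, s12, s13}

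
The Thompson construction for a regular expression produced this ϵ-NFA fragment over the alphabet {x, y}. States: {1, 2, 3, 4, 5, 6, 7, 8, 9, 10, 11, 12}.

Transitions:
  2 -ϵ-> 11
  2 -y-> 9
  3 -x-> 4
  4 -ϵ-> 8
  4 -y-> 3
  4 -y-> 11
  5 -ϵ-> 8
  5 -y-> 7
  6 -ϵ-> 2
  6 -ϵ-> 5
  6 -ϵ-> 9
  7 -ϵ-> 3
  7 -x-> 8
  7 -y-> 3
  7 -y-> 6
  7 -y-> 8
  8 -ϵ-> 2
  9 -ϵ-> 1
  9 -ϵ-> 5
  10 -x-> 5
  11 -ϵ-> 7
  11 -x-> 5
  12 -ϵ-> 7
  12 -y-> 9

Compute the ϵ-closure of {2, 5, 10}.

Start with {2, 5, 10}.
From 2 via ϵ: add 11.
From 5 via ϵ: add 8.
From 11 via ϵ: add 7.
From 7 via ϵ: add 3.
No new states can be added; the closed set is {2, 3, 5, 7, 8, 10, 11}.

{2, 3, 5, 7, 8, 10, 11}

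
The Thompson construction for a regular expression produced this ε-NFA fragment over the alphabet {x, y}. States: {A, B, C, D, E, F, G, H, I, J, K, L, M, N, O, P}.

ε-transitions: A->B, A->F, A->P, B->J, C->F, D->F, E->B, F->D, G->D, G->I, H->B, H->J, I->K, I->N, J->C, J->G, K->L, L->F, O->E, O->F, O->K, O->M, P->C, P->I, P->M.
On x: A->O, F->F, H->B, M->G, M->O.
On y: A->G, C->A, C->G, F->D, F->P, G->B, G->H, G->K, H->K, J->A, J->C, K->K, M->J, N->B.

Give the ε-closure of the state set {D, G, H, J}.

Start with {D, G, H, J}.
From D via ε: add F.
From G via ε: add I.
From H via ε: add B.
From J via ε: add C.
From I via ε: add K, N.
From K via ε: add L.
No new states can be added; the closed set is {B, C, D, F, G, H, I, J, K, L, N}.

{B, C, D, F, G, H, I, J, K, L, N}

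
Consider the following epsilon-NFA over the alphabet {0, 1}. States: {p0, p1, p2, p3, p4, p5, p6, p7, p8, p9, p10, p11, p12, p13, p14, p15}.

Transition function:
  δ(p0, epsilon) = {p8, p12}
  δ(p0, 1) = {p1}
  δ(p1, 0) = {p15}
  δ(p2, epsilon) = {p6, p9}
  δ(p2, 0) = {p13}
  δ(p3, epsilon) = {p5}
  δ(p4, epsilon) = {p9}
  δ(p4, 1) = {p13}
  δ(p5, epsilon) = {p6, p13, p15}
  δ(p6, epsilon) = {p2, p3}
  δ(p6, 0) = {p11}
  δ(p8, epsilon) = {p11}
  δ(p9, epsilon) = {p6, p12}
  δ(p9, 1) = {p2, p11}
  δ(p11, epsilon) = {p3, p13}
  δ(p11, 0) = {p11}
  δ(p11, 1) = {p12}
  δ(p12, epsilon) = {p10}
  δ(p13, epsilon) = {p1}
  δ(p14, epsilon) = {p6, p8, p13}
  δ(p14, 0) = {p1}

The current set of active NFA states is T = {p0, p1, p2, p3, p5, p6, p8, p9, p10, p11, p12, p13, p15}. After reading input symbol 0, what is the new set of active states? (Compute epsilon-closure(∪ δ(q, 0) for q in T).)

{p1, p2, p3, p5, p6, p9, p10, p11, p12, p13, p15}

p1 on 0 → {p15}.
p2 on 0 → {p13}.
p6 on 0 → {p11}.
p11 on 0 → {p11}.
No 0-transition from p0, p3, p5, p8, p9, p10, p12, p13, p15.
Union after reading 0: {p11, p13, p15}.
Now take the epsilon-closure:
From p11 via epsilon: add p3.
From p13 via epsilon: add p1.
From p3 via epsilon: add p5.
From p5 via epsilon: add p6.
From p6 via epsilon: add p2.
From p2 via epsilon: add p9.
From p9 via epsilon: add p12.
From p12 via epsilon: add p10.
No new states can be added; the closed set is {p1, p2, p3, p5, p6, p9, p10, p11, p12, p13, p15}.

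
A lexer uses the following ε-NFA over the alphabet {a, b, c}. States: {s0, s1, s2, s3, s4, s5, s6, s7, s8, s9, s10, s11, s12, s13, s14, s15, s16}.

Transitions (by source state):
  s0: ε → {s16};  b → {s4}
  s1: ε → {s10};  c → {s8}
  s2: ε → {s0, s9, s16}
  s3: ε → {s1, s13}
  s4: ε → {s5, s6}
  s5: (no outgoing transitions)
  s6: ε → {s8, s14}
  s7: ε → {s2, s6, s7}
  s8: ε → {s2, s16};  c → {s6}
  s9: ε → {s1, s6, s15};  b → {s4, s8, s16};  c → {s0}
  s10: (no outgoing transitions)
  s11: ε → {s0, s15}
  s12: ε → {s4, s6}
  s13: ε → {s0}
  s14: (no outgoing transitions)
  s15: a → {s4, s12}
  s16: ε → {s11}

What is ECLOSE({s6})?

Start with {s6}.
From s6 via ε: add s8, s14.
From s8 via ε: add s2, s16.
From s2 via ε: add s0, s9.
From s16 via ε: add s11.
From s9 via ε: add s1, s15.
From s1 via ε: add s10.
No new states can be added; the closed set is {s0, s1, s2, s6, s8, s9, s10, s11, s14, s15, s16}.

{s0, s1, s2, s6, s8, s9, s10, s11, s14, s15, s16}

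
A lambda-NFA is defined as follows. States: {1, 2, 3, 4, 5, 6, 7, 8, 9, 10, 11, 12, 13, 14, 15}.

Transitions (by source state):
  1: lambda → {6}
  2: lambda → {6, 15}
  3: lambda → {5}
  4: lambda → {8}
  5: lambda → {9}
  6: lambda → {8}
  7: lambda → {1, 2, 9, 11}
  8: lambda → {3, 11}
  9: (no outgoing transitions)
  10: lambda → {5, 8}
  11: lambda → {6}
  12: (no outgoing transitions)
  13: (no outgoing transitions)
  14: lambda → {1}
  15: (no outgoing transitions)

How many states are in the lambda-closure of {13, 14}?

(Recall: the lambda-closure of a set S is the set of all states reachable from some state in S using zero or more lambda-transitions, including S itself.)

Start with {13, 14}.
From 14 via lambda: add 1.
From 1 via lambda: add 6.
From 6 via lambda: add 8.
From 8 via lambda: add 3, 11.
From 3 via lambda: add 5.
From 5 via lambda: add 9.
lambda-closure = {1, 3, 5, 6, 8, 9, 11, 13, 14}, which has 9 states.

9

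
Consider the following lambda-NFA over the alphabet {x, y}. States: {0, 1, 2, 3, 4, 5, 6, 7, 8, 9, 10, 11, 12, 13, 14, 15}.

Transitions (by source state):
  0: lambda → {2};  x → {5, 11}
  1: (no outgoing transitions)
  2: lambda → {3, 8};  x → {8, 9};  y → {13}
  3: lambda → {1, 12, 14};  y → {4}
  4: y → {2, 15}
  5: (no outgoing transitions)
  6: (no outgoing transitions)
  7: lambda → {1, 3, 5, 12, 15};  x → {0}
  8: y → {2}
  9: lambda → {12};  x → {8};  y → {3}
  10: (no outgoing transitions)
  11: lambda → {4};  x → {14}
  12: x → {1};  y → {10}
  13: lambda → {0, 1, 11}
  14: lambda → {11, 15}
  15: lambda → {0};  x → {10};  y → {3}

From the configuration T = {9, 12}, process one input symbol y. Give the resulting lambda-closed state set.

9 on y → {3}.
12 on y → {10}.
Union after reading y: {3, 10}.
Now take the lambda-closure:
From 3 via lambda: add 1, 12, 14.
From 14 via lambda: add 11, 15.
From 11 via lambda: add 4.
From 15 via lambda: add 0.
From 0 via lambda: add 2.
From 2 via lambda: add 8.
No new states can be added; the closed set is {0, 1, 2, 3, 4, 8, 10, 11, 12, 14, 15}.

{0, 1, 2, 3, 4, 8, 10, 11, 12, 14, 15}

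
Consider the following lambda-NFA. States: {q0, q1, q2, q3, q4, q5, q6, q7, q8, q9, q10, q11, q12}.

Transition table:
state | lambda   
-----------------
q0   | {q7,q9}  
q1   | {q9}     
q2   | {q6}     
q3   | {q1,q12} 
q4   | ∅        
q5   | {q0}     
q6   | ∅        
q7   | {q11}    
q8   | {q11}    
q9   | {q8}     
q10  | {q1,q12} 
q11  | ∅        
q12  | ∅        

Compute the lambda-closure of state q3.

{q1, q3, q8, q9, q11, q12}

Start with {q3}.
From q3 via lambda: add q1, q12.
From q1 via lambda: add q9.
From q9 via lambda: add q8.
From q8 via lambda: add q11.
No new states can be added; the closed set is {q1, q3, q8, q9, q11, q12}.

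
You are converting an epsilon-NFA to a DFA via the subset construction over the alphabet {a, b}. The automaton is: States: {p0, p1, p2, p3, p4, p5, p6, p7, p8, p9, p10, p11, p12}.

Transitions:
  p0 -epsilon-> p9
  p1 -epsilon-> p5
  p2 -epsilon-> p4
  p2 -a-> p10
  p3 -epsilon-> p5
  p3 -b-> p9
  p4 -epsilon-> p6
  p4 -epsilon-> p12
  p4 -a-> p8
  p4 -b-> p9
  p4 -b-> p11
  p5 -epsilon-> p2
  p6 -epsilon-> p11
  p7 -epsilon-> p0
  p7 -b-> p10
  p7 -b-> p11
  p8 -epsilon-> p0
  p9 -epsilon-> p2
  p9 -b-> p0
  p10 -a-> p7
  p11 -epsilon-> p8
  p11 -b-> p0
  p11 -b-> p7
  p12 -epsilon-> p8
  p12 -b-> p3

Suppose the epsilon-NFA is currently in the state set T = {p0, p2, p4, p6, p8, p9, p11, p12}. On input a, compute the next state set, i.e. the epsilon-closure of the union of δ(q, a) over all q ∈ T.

{p0, p2, p4, p6, p8, p9, p10, p11, p12}

p2 on a → {p10}.
p4 on a → {p8}.
No a-transition from p0, p6, p8, p9, p11, p12.
Union after reading a: {p8, p10}.
Now take the epsilon-closure:
From p8 via epsilon: add p0.
From p0 via epsilon: add p9.
From p9 via epsilon: add p2.
From p2 via epsilon: add p4.
From p4 via epsilon: add p6, p12.
From p6 via epsilon: add p11.
No new states can be added; the closed set is {p0, p2, p4, p6, p8, p9, p10, p11, p12}.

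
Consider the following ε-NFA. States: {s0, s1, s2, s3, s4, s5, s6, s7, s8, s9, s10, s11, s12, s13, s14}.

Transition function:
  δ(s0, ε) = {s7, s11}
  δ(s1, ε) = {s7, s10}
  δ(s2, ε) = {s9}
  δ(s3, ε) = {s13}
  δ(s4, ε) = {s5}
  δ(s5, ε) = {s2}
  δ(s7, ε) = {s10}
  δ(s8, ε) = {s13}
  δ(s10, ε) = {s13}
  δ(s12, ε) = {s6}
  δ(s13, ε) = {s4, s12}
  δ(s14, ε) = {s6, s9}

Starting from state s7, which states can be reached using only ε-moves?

{s2, s4, s5, s6, s7, s9, s10, s12, s13}

Start with {s7}.
From s7 via ε: add s10.
From s10 via ε: add s13.
From s13 via ε: add s4, s12.
From s4 via ε: add s5.
From s12 via ε: add s6.
From s5 via ε: add s2.
From s2 via ε: add s9.
No new states can be added; the closed set is {s2, s4, s5, s6, s7, s9, s10, s12, s13}.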